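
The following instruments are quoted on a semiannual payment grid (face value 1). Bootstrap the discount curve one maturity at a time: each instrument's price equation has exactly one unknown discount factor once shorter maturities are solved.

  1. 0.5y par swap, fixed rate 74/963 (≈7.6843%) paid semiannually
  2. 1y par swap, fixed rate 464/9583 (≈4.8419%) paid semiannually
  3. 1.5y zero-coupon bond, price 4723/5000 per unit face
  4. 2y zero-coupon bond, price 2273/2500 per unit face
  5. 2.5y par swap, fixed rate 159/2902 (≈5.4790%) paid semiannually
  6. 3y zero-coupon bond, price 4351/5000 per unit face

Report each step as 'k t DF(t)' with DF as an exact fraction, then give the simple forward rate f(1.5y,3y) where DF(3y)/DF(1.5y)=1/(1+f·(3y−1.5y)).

1 1/2 963/1000
2 1 596/625
3 3/2 4723/5000
4 2 2273/2500
5 5/2 1091/1250
6 3 4351/5000
f(1.5y,3y) = ((4723/5000)/(4351/5000) − 1)/(3/2) = 248/4351 ≈ 5.6998%

step 1 [0.5y] swap r/2=37/963: DF=(1 − 37/963·(0))/(1+37/963) = 963/1000 ≈ 0.963000
step 2 [1y] swap r/2=232/9583: DF=(1 − 232/9583·(0.963000))/(1+232/9583) = 596/625 ≈ 0.953600
step 3 [1.5y] zero: DF = P = 4723/5000 ≈ 0.944600
step 4 [2y] zero: DF = P = 2273/2500 ≈ 0.909200
step 5 [2.5y] swap r/2=159/5804: DF=(1 − 159/5804·(0.963000+0.953600+0.944600+0.909200))/(1+159/5804) = 1091/1250 ≈ 0.872800
step 6 [3y] zero: DF = P = 4351/5000 ≈ 0.870200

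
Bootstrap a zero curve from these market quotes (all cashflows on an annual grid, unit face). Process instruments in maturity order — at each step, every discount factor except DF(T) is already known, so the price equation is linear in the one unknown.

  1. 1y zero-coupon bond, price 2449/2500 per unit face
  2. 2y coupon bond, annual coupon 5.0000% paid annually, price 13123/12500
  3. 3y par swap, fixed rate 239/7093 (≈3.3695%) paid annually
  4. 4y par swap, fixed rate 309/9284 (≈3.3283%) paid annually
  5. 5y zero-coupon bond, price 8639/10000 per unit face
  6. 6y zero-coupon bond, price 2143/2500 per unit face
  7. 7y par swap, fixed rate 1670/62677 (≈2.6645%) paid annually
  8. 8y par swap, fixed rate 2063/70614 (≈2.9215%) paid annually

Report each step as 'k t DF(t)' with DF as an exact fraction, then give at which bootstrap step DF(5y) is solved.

step 1 [1y] zero: DF = P = 2449/2500 ≈ 0.979600
step 2 [2y] bond c/1=1/20: DF=(13123/12500 − 1/20·(0.979600))/(1+1/20) = 2383/2500 ≈ 0.953200
step 3 [3y] swap r/1=239/7093: DF=(1 − 239/7093·(0.979600+0.953200))/(1+239/7093) = 2261/2500 ≈ 0.904400
step 4 [4y] swap r/1=309/9284: DF=(1 − 309/9284·(0.979600+0.953200+0.904400))/(1+309/9284) = 2191/2500 ≈ 0.876400
step 5 [5y] zero: DF = P = 8639/10000 ≈ 0.863900
step 6 [6y] zero: DF = P = 2143/2500 ≈ 0.857200
step 7 [7y] swap r/1=1670/62677: DF=(1 − 1670/62677·(0.979600+0.953200+0.904400+0.876400+0.863900+0.857200))/(1+1670/62677) = 833/1000 ≈ 0.833000
step 8 [8y] swap r/1=2063/70614: DF=(1 − 2063/70614·(0.979600+0.953200+0.904400+0.876400+0.863900+0.857200+0.833000))/(1+2063/70614) = 7937/10000 ≈ 0.793700

1 1 2449/2500
2 2 2383/2500
3 3 2261/2500
4 4 2191/2500
5 5 8639/10000
6 6 2143/2500
7 7 833/1000
8 8 7937/10000
DF(5y) is solved at step 5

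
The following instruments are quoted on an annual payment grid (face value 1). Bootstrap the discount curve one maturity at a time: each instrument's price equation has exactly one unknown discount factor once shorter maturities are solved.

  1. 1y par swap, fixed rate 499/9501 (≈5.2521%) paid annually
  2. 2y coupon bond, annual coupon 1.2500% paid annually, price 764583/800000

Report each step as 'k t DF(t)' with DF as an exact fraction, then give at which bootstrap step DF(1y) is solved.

step 1 [1y] swap r/1=499/9501: DF=(1 − 499/9501·(0))/(1+499/9501) = 9501/10000 ≈ 0.950100
step 2 [2y] bond c/1=1/80: DF=(764583/800000 − 1/80·(0.950100))/(1+1/80) = 4661/5000 ≈ 0.932200

1 1 9501/10000
2 2 4661/5000
DF(1y) is solved at step 1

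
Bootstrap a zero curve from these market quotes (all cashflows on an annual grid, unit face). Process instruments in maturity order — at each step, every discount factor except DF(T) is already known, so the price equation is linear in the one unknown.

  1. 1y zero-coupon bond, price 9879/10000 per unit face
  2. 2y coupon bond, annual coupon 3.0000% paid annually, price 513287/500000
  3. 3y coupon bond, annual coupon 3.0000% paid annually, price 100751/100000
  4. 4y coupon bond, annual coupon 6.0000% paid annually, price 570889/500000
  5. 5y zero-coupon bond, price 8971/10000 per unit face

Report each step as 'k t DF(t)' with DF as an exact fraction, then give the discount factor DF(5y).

step 1 [1y] zero: DF = P = 9879/10000 ≈ 0.987900
step 2 [2y] bond c/1=3/100: DF=(513287/500000 − 3/100·(0.987900))/(1+3/100) = 9679/10000 ≈ 0.967900
step 3 [3y] bond c/1=3/100: DF=(100751/100000 − 3/100·(0.987900+0.967900))/(1+3/100) = 2303/2500 ≈ 0.921200
step 4 [4y] bond c/1=3/50: DF=(570889/500000 − 3/50·(0.987900+0.967900+0.921200))/(1+3/50) = 9143/10000 ≈ 0.914300
step 5 [5y] zero: DF = P = 8971/10000 ≈ 0.897100

1 1 9879/10000
2 2 9679/10000
3 3 2303/2500
4 4 9143/10000
5 5 8971/10000
DF(5y) = 8971/10000 ≈ 0.897100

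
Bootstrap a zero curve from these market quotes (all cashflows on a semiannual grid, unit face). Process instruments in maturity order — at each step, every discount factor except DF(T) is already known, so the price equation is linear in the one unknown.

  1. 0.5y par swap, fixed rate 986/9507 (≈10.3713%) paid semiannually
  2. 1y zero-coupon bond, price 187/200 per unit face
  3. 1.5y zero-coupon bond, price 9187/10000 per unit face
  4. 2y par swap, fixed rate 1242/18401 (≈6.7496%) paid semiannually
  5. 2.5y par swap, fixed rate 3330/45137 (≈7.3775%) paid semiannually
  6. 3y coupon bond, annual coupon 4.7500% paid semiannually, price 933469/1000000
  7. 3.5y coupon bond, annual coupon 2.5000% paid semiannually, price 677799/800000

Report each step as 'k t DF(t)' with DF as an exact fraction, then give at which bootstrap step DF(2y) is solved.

step 1 [0.5y] swap r/2=493/9507: DF=(1 − 493/9507·(0))/(1+493/9507) = 9507/10000 ≈ 0.950700
step 2 [1y] zero: DF = P = 187/200 ≈ 0.935000
step 3 [1.5y] zero: DF = P = 9187/10000 ≈ 0.918700
step 4 [2y] swap r/2=621/18401: DF=(1 − 621/18401·(0.950700+0.935000+0.918700))/(1+621/18401) = 4379/5000 ≈ 0.875800
step 5 [2.5y] swap r/2=1665/45137: DF=(1 − 1665/45137·(0.950700+0.935000+0.918700+0.875800))/(1+1665/45137) = 1667/2000 ≈ 0.833500
step 6 [3y] bond c/2=19/800: DF=(933469/1000000 − 19/800·(0.950700+0.935000+0.918700+0.875800+0.833500))/(1+19/800) = 8071/10000 ≈ 0.807100
step 7 [3.5y] bond c/2=1/80: DF=(677799/800000 − 1/80·(0.950700+0.935000+0.918700+0.875800+0.833500+0.807100))/(1+1/80) = 7711/10000 ≈ 0.771100

1 1/2 9507/10000
2 1 187/200
3 3/2 9187/10000
4 2 4379/5000
5 5/2 1667/2000
6 3 8071/10000
7 7/2 7711/10000
DF(2y) is solved at step 4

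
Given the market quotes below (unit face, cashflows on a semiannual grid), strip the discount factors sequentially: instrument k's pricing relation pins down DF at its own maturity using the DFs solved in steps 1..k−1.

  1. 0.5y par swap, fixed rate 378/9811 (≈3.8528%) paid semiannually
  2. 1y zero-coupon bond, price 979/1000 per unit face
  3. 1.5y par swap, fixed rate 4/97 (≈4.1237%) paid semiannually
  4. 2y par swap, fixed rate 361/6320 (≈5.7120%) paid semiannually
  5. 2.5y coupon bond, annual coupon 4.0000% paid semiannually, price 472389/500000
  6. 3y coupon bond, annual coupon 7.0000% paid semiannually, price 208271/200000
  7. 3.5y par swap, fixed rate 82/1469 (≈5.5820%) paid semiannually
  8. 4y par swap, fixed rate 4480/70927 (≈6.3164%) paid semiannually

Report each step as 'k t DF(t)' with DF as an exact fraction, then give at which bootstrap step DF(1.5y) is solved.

step 1 [0.5y] swap r/2=189/9811: DF=(1 − 189/9811·(0))/(1+189/9811) = 9811/10000 ≈ 0.981100
step 2 [1y] zero: DF = P = 979/1000 ≈ 0.979000
step 3 [1.5y] swap r/2=2/97: DF=(1 − 2/97·(0.981100+0.979000))/(1+2/97) = 4701/5000 ≈ 0.940200
step 4 [2y] swap r/2=361/12640: DF=(1 − 361/12640·(0.981100+0.979000+0.940200))/(1+361/12640) = 8917/10000 ≈ 0.891700
step 5 [2.5y] bond c/2=1/50: DF=(472389/500000 − 1/50·(0.981100+0.979000+0.940200+0.891700))/(1+1/50) = 8519/10000 ≈ 0.851900
step 6 [3y] bond c/2=7/200: DF=(208271/200000 − 7/200·(0.981100+0.979000+0.940200+0.891700+0.851900))/(1+7/200) = 8491/10000 ≈ 0.849100
step 7 [3.5y] swap r/2=41/1469: DF=(1 − 41/1469·(0.981100+0.979000+0.940200+0.891700+0.851900+0.849100))/(1+41/1469) = 8237/10000 ≈ 0.823700
step 8 [4y] swap r/2=2240/70927: DF=(1 − 2240/70927·(0.981100+0.979000+0.940200+0.891700+0.851900+0.849100+0.823700))/(1+2240/70927) = 97/125 ≈ 0.776000

1 1/2 9811/10000
2 1 979/1000
3 3/2 4701/5000
4 2 8917/10000
5 5/2 8519/10000
6 3 8491/10000
7 7/2 8237/10000
8 4 97/125
DF(1.5y) is solved at step 3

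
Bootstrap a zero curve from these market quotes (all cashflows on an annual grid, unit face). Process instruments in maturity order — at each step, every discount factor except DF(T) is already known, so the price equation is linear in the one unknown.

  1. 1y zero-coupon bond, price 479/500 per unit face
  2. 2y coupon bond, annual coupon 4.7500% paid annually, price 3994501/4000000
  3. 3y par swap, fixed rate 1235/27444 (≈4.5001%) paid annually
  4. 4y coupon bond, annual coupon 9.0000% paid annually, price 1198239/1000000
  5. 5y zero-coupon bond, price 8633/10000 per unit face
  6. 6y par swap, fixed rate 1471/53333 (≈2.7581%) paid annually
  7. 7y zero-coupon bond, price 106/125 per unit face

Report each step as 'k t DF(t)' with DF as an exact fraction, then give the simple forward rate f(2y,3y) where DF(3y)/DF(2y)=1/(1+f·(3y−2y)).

1 1 479/500
2 2 9099/10000
3 3 1753/2000
4 4 8727/10000
5 5 8633/10000
6 6 8529/10000
7 7 106/125
f(2y,3y) = ((9099/10000)/(1753/2000) − 1)/(1) = 334/8765 ≈ 3.8106%

step 1 [1y] zero: DF = P = 479/500 ≈ 0.958000
step 2 [2y] bond c/1=19/400: DF=(3994501/4000000 − 19/400·(0.958000))/(1+19/400) = 9099/10000 ≈ 0.909900
step 3 [3y] swap r/1=1235/27444: DF=(1 − 1235/27444·(0.958000+0.909900))/(1+1235/27444) = 1753/2000 ≈ 0.876500
step 4 [4y] bond c/1=9/100: DF=(1198239/1000000 − 9/100·(0.958000+0.909900+0.876500))/(1+9/100) = 8727/10000 ≈ 0.872700
step 5 [5y] zero: DF = P = 8633/10000 ≈ 0.863300
step 6 [6y] swap r/1=1471/53333: DF=(1 − 1471/53333·(0.958000+0.909900+0.876500+0.872700+0.863300))/(1+1471/53333) = 8529/10000 ≈ 0.852900
step 7 [7y] zero: DF = P = 106/125 ≈ 0.848000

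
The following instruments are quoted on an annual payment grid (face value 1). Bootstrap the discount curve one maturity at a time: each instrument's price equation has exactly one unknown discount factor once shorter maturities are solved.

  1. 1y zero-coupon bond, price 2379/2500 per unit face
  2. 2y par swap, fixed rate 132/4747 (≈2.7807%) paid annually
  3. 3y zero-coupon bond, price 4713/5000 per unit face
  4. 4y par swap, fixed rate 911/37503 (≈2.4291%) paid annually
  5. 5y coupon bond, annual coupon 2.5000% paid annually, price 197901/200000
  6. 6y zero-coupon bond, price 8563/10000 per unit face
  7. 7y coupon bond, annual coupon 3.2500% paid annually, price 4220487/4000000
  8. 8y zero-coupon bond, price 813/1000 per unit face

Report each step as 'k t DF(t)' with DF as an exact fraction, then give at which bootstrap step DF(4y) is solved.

step 1 [1y] zero: DF = P = 2379/2500 ≈ 0.951600
step 2 [2y] swap r/1=132/4747: DF=(1 − 132/4747·(0.951600))/(1+132/4747) = 592/625 ≈ 0.947200
step 3 [3y] zero: DF = P = 4713/5000 ≈ 0.942600
step 4 [4y] swap r/1=911/37503: DF=(1 − 911/37503·(0.951600+0.947200+0.942600))/(1+911/37503) = 9089/10000 ≈ 0.908900
step 5 [5y] bond c/1=1/40: DF=(197901/200000 − 1/40·(0.951600+0.947200+0.942600+0.908900))/(1+1/40) = 8739/10000 ≈ 0.873900
step 6 [6y] zero: DF = P = 8563/10000 ≈ 0.856300
step 7 [7y] bond c/1=13/400: DF=(4220487/4000000 − 13/400·(0.951600+0.947200+0.942600+0.908900+0.873900+0.856300))/(1+13/400) = 4247/5000 ≈ 0.849400
step 8 [8y] zero: DF = P = 813/1000 ≈ 0.813000

1 1 2379/2500
2 2 592/625
3 3 4713/5000
4 4 9089/10000
5 5 8739/10000
6 6 8563/10000
7 7 4247/5000
8 8 813/1000
DF(4y) is solved at step 4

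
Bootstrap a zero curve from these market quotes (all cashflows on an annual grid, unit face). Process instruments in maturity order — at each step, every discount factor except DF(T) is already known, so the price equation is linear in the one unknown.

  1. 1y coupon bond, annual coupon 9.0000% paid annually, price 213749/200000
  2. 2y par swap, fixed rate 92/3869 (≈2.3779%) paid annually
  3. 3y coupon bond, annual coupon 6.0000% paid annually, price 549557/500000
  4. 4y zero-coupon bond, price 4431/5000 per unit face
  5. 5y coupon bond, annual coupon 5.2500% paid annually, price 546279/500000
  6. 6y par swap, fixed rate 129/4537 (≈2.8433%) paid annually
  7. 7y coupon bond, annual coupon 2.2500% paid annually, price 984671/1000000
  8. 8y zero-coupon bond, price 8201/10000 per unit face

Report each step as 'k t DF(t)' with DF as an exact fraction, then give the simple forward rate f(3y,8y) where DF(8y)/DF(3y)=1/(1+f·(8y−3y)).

step 1 [1y] bond c/1=9/100: DF=(213749/200000 − 9/100·(0))/(1+9/100) = 1961/2000 ≈ 0.980500
step 2 [2y] swap r/1=92/3869: DF=(1 − 92/3869·(0.980500))/(1+92/3869) = 477/500 ≈ 0.954000
step 3 [3y] bond c/1=3/50: DF=(549557/500000 − 3/50·(0.980500+0.954000))/(1+3/50) = 4637/5000 ≈ 0.927400
step 4 [4y] zero: DF = P = 4431/5000 ≈ 0.886200
step 5 [5y] bond c/1=21/400: DF=(546279/500000 − 21/400·(0.980500+0.954000+0.927400+0.886200))/(1+21/400) = 8511/10000 ≈ 0.851100
step 6 [6y] swap r/1=129/4537: DF=(1 − 129/4537·(0.980500+0.954000+0.927400+0.886200+0.851100))/(1+129/4537) = 2113/2500 ≈ 0.845200
step 7 [7y] bond c/1=9/400: DF=(984671/1000000 − 9/400·(0.980500+0.954000+0.927400+0.886200+0.851100+0.845200))/(1+9/400) = 527/625 ≈ 0.843200
step 8 [8y] zero: DF = P = 8201/10000 ≈ 0.820100

1 1 1961/2000
2 2 477/500
3 3 4637/5000
4 4 4431/5000
5 5 8511/10000
6 6 2113/2500
7 7 527/625
8 8 8201/10000
f(3y,8y) = ((4637/5000)/(8201/10000) − 1)/(5) = 1073/41005 ≈ 2.6168%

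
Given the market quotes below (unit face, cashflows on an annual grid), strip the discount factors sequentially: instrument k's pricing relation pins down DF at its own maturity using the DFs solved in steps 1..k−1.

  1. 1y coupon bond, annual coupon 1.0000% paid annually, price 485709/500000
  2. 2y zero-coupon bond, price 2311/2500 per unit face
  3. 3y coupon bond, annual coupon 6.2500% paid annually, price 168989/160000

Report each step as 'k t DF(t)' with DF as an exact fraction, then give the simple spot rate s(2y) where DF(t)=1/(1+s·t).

step 1 [1y] bond c/1=1/100: DF=(485709/500000 − 1/100·(0))/(1+1/100) = 4809/5000 ≈ 0.961800
step 2 [2y] zero: DF = P = 2311/2500 ≈ 0.924400
step 3 [3y] bond c/1=1/16: DF=(168989/160000 − 1/16·(0.961800+0.924400))/(1+1/16) = 8831/10000 ≈ 0.883100

1 1 4809/5000
2 2 2311/2500
3 3 8831/10000
s(2y) = (1/(2311/2500) − 1)/(2) = 189/4622 ≈ 4.0891%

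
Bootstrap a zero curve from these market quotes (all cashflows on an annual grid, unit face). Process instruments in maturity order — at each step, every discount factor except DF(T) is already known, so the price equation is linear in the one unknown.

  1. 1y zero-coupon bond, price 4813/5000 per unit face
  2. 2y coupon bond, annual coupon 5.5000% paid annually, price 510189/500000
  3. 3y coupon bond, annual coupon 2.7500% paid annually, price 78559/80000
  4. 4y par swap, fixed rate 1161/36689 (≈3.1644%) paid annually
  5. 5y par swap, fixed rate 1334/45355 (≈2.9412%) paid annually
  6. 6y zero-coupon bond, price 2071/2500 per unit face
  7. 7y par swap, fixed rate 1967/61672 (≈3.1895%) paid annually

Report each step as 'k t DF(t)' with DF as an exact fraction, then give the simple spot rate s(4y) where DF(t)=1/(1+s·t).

step 1 [1y] zero: DF = P = 4813/5000 ≈ 0.962600
step 2 [2y] bond c/1=11/200: DF=(510189/500000 − 11/200·(0.962600))/(1+11/200) = 917/1000 ≈ 0.917000
step 3 [3y] bond c/1=11/400: DF=(78559/80000 − 11/400·(0.962600+0.917000))/(1+11/400) = 4527/5000 ≈ 0.905400
step 4 [4y] swap r/1=1161/36689: DF=(1 − 1161/36689·(0.962600+0.917000+0.905400))/(1+1161/36689) = 8839/10000 ≈ 0.883900
step 5 [5y] swap r/1=1334/45355: DF=(1 − 1334/45355·(0.962600+0.917000+0.905400+0.883900))/(1+1334/45355) = 4333/5000 ≈ 0.866600
step 6 [6y] zero: DF = P = 2071/2500 ≈ 0.828400
step 7 [7y] swap r/1=1967/61672: DF=(1 − 1967/61672·(0.962600+0.917000+0.905400+0.883900+0.866600+0.828400))/(1+1967/61672) = 8033/10000 ≈ 0.803300

1 1 4813/5000
2 2 917/1000
3 3 4527/5000
4 4 8839/10000
5 5 4333/5000
6 6 2071/2500
7 7 8033/10000
s(4y) = (1/(8839/10000) − 1)/(4) = 1161/35356 ≈ 3.2837%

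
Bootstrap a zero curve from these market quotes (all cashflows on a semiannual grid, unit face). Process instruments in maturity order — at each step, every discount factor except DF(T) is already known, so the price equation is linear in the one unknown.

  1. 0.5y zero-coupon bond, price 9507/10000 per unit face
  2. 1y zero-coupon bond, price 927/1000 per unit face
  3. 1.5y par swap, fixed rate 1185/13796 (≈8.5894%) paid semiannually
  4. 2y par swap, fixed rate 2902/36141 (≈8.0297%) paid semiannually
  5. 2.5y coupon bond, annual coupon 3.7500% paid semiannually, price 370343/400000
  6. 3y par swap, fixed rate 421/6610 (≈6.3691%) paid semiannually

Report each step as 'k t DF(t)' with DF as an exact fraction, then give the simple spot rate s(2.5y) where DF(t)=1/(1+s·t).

1 1/2 9507/10000
2 1 927/1000
3 3/2 1763/2000
4 2 8549/10000
5 5/2 8423/10000
6 3 2079/2500
s(2.5y) = (1/(8423/10000) − 1)/(5/2) = 3154/42115 ≈ 7.4890%

step 1 [0.5y] zero: DF = P = 9507/10000 ≈ 0.950700
step 2 [1y] zero: DF = P = 927/1000 ≈ 0.927000
step 3 [1.5y] swap r/2=1185/27592: DF=(1 − 1185/27592·(0.950700+0.927000))/(1+1185/27592) = 1763/2000 ≈ 0.881500
step 4 [2y] swap r/2=1451/36141: DF=(1 − 1451/36141·(0.950700+0.927000+0.881500))/(1+1451/36141) = 8549/10000 ≈ 0.854900
step 5 [2.5y] bond c/2=3/160: DF=(370343/400000 − 3/160·(0.950700+0.927000+0.881500+0.854900))/(1+3/160) = 8423/10000 ≈ 0.842300
step 6 [3y] swap r/2=421/13220: DF=(1 − 421/13220·(0.950700+0.927000+0.881500+0.854900+0.842300))/(1+421/13220) = 2079/2500 ≈ 0.831600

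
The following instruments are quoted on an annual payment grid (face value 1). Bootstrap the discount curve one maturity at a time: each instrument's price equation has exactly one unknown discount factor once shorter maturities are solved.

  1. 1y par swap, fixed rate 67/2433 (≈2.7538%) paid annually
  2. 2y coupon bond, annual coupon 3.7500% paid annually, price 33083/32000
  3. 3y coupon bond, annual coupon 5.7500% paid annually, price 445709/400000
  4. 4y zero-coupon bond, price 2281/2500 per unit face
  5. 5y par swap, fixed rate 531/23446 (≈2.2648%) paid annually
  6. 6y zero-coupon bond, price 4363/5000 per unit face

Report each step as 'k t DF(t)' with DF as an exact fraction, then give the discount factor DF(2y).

step 1 [1y] swap r/1=67/2433: DF=(1 − 67/2433·(0))/(1+67/2433) = 2433/2500 ≈ 0.973200
step 2 [2y] bond c/1=3/80: DF=(33083/32000 − 3/80·(0.973200))/(1+3/80) = 9613/10000 ≈ 0.961300
step 3 [3y] bond c/1=23/400: DF=(445709/400000 − 23/400·(0.973200+0.961300))/(1+23/400) = 1897/2000 ≈ 0.948500
step 4 [4y] zero: DF = P = 2281/2500 ≈ 0.912400
step 5 [5y] swap r/1=531/23446: DF=(1 − 531/23446·(0.973200+0.961300+0.948500+0.912400))/(1+531/23446) = 4469/5000 ≈ 0.893800
step 6 [6y] zero: DF = P = 4363/5000 ≈ 0.872600

1 1 2433/2500
2 2 9613/10000
3 3 1897/2000
4 4 2281/2500
5 5 4469/5000
6 6 4363/5000
DF(2y) = 9613/10000 ≈ 0.961300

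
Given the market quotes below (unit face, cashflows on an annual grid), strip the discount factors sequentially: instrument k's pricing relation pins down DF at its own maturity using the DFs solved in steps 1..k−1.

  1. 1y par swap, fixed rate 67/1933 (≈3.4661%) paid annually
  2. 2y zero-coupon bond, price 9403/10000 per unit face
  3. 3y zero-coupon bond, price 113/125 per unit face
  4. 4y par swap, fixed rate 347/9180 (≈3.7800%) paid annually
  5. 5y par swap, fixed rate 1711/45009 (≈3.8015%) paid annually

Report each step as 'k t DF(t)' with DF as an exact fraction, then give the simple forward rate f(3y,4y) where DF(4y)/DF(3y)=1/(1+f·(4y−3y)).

1 1 1933/2000
2 2 9403/10000
3 3 113/125
4 4 2153/2500
5 5 8289/10000
f(3y,4y) = ((113/125)/(2153/2500) − 1)/(1) = 107/2153 ≈ 4.9698%

step 1 [1y] swap r/1=67/1933: DF=(1 − 67/1933·(0))/(1+67/1933) = 1933/2000 ≈ 0.966500
step 2 [2y] zero: DF = P = 9403/10000 ≈ 0.940300
step 3 [3y] zero: DF = P = 113/125 ≈ 0.904000
step 4 [4y] swap r/1=347/9180: DF=(1 − 347/9180·(0.966500+0.940300+0.904000))/(1+347/9180) = 2153/2500 ≈ 0.861200
step 5 [5y] swap r/1=1711/45009: DF=(1 − 1711/45009·(0.966500+0.940300+0.904000+0.861200))/(1+1711/45009) = 8289/10000 ≈ 0.828900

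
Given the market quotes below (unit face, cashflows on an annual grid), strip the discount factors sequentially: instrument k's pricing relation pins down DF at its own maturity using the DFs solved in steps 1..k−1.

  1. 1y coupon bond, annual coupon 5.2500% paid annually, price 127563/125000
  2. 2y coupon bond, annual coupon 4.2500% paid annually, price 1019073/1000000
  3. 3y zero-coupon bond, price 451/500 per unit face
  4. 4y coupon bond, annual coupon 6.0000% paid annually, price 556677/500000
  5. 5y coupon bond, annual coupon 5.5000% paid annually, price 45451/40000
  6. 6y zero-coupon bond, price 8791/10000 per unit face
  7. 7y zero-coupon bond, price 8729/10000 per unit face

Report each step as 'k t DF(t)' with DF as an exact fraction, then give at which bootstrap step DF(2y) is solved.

1 1 606/625
2 2 469/500
3 3 451/500
4 4 8913/10000
5 5 8841/10000
6 6 8791/10000
7 7 8729/10000
DF(2y) is solved at step 2

step 1 [1y] bond c/1=21/400: DF=(127563/125000 − 21/400·(0))/(1+21/400) = 606/625 ≈ 0.969600
step 2 [2y] bond c/1=17/400: DF=(1019073/1000000 − 17/400·(0.969600))/(1+17/400) = 469/500 ≈ 0.938000
step 3 [3y] zero: DF = P = 451/500 ≈ 0.902000
step 4 [4y] bond c/1=3/50: DF=(556677/500000 − 3/50·(0.969600+0.938000+0.902000))/(1+3/50) = 8913/10000 ≈ 0.891300
step 5 [5y] bond c/1=11/200: DF=(45451/40000 − 11/200·(0.969600+0.938000+0.902000+0.891300))/(1+11/200) = 8841/10000 ≈ 0.884100
step 6 [6y] zero: DF = P = 8791/10000 ≈ 0.879100
step 7 [7y] zero: DF = P = 8729/10000 ≈ 0.872900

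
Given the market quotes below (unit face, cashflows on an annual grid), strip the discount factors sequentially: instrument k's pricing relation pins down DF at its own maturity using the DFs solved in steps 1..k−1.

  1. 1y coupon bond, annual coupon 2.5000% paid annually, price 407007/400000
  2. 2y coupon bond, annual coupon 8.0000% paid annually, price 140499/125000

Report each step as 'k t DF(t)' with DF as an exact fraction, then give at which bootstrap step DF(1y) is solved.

1 1 9927/10000
2 2 1209/1250
DF(1y) is solved at step 1

step 1 [1y] bond c/1=1/40: DF=(407007/400000 − 1/40·(0))/(1+1/40) = 9927/10000 ≈ 0.992700
step 2 [2y] bond c/1=2/25: DF=(140499/125000 − 2/25·(0.992700))/(1+2/25) = 1209/1250 ≈ 0.967200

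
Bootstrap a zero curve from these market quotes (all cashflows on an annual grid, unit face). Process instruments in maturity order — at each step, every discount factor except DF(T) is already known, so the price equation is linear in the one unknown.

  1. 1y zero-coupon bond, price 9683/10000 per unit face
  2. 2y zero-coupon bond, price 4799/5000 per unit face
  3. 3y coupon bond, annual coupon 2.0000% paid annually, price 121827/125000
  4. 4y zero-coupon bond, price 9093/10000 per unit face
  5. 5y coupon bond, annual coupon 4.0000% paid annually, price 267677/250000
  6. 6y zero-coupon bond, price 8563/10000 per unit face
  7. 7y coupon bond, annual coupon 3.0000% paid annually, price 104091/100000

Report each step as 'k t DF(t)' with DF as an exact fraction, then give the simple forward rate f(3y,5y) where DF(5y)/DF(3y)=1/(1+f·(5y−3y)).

step 1 [1y] zero: DF = P = 9683/10000 ≈ 0.968300
step 2 [2y] zero: DF = P = 4799/5000 ≈ 0.959800
step 3 [3y] bond c/1=1/50: DF=(121827/125000 − 1/50·(0.968300+0.959800))/(1+1/50) = 9177/10000 ≈ 0.917700
step 4 [4y] zero: DF = P = 9093/10000 ≈ 0.909300
step 5 [5y] bond c/1=1/25: DF=(267677/250000 − 1/25·(0.968300+0.959800+0.917700+0.909300))/(1+1/25) = 8851/10000 ≈ 0.885100
step 6 [6y] zero: DF = P = 8563/10000 ≈ 0.856300
step 7 [7y] bond c/1=3/100: DF=(104091/100000 − 3/100·(0.968300+0.959800+0.917700+0.909300+0.885100+0.856300))/(1+3/100) = 1701/2000 ≈ 0.850500

1 1 9683/10000
2 2 4799/5000
3 3 9177/10000
4 4 9093/10000
5 5 8851/10000
6 6 8563/10000
7 7 1701/2000
f(3y,5y) = ((9177/10000)/(8851/10000) − 1)/(2) = 163/8851 ≈ 1.8416%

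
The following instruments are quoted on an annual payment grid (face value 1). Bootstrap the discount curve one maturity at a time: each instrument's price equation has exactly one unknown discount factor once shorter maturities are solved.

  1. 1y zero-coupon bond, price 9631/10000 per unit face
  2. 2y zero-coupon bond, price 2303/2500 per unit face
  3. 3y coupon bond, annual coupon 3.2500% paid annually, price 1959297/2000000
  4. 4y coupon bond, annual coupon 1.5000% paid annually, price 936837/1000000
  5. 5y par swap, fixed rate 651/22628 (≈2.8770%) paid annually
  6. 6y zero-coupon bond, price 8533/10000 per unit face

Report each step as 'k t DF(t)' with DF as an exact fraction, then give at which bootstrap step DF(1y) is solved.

step 1 [1y] zero: DF = P = 9631/10000 ≈ 0.963100
step 2 [2y] zero: DF = P = 2303/2500 ≈ 0.921200
step 3 [3y] bond c/1=13/400: DF=(1959297/2000000 − 13/400·(0.963100+0.921200))/(1+13/400) = 1779/2000 ≈ 0.889500
step 4 [4y] bond c/1=3/200: DF=(936837/1000000 − 3/200·(0.963100+0.921200+0.889500))/(1+3/200) = 441/500 ≈ 0.882000
step 5 [5y] swap r/1=651/22628: DF=(1 − 651/22628·(0.963100+0.921200+0.889500+0.882000))/(1+651/22628) = 4349/5000 ≈ 0.869800
step 6 [6y] zero: DF = P = 8533/10000 ≈ 0.853300

1 1 9631/10000
2 2 2303/2500
3 3 1779/2000
4 4 441/500
5 5 4349/5000
6 6 8533/10000
DF(1y) is solved at step 1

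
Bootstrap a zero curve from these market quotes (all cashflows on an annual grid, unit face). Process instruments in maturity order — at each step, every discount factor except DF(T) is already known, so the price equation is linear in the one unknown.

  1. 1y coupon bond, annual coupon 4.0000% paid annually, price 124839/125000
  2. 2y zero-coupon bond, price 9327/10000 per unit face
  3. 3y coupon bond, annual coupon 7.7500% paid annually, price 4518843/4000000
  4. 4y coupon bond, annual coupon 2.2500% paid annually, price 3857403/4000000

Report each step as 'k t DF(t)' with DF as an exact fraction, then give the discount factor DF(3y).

step 1 [1y] bond c/1=1/25: DF=(124839/125000 − 1/25·(0))/(1+1/25) = 9603/10000 ≈ 0.960300
step 2 [2y] zero: DF = P = 9327/10000 ≈ 0.932700
step 3 [3y] bond c/1=31/400: DF=(4518843/4000000 − 31/400·(0.960300+0.932700))/(1+31/400) = 9123/10000 ≈ 0.912300
step 4 [4y] bond c/1=9/400: DF=(3857403/4000000 − 9/400·(0.960300+0.932700+0.912300))/(1+9/400) = 4407/5000 ≈ 0.881400

1 1 9603/10000
2 2 9327/10000
3 3 9123/10000
4 4 4407/5000
DF(3y) = 9123/10000 ≈ 0.912300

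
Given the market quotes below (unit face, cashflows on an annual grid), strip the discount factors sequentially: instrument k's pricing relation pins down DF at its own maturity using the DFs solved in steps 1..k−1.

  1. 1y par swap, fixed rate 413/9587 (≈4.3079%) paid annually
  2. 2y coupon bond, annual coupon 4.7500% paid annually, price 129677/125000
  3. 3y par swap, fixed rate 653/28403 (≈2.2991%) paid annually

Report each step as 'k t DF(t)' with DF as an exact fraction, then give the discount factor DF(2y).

1 1 9587/10000
2 2 9469/10000
3 3 9347/10000
DF(2y) = 9469/10000 ≈ 0.946900

step 1 [1y] swap r/1=413/9587: DF=(1 − 413/9587·(0))/(1+413/9587) = 9587/10000 ≈ 0.958700
step 2 [2y] bond c/1=19/400: DF=(129677/125000 − 19/400·(0.958700))/(1+19/400) = 9469/10000 ≈ 0.946900
step 3 [3y] swap r/1=653/28403: DF=(1 − 653/28403·(0.958700+0.946900))/(1+653/28403) = 9347/10000 ≈ 0.934700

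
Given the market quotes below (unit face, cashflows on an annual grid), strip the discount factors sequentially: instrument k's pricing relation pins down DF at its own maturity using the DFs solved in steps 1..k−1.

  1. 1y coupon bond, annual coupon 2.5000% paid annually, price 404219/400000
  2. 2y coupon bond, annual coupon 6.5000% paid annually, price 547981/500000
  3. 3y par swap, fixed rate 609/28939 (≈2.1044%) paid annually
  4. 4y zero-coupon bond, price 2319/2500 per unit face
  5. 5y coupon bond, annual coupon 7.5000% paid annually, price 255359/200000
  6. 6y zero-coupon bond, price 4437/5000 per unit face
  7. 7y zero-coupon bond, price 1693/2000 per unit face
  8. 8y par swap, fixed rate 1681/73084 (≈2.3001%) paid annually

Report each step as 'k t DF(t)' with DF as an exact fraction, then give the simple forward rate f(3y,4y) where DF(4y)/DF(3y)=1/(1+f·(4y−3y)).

step 1 [1y] bond c/1=1/40: DF=(404219/400000 − 1/40·(0))/(1+1/40) = 9859/10000 ≈ 0.985900
step 2 [2y] bond c/1=13/200: DF=(547981/500000 − 13/200·(0.985900))/(1+13/200) = 9689/10000 ≈ 0.968900
step 3 [3y] swap r/1=609/28939: DF=(1 − 609/28939·(0.985900+0.968900))/(1+609/28939) = 9391/10000 ≈ 0.939100
step 4 [4y] zero: DF = P = 2319/2500 ≈ 0.927600
step 5 [5y] bond c/1=3/40: DF=(255359/200000 − 3/40·(0.985900+0.968900+0.939100+0.927600))/(1+3/40) = 9211/10000 ≈ 0.921100
step 6 [6y] zero: DF = P = 4437/5000 ≈ 0.887400
step 7 [7y] zero: DF = P = 1693/2000 ≈ 0.846500
step 8 [8y] swap r/1=1681/73084: DF=(1 − 1681/73084·(0.985900+0.968900+0.939100+0.927600+0.921100+0.887400+0.846500))/(1+1681/73084) = 8319/10000 ≈ 0.831900

1 1 9859/10000
2 2 9689/10000
3 3 9391/10000
4 4 2319/2500
5 5 9211/10000
6 6 4437/5000
7 7 1693/2000
8 8 8319/10000
f(3y,4y) = ((9391/10000)/(2319/2500) − 1)/(1) = 115/9276 ≈ 1.2398%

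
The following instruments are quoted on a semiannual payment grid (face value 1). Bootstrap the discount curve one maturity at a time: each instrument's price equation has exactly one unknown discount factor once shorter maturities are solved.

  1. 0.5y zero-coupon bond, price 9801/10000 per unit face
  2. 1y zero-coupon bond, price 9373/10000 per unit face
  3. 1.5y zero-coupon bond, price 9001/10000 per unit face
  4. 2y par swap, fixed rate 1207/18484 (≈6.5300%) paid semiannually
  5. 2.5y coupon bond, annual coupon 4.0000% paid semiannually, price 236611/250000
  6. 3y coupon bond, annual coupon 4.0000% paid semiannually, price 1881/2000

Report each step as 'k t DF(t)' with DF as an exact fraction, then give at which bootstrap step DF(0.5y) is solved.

1 1/2 9801/10000
2 1 9373/10000
3 3/2 9001/10000
4 2 8793/10000
5 5/2 4277/5000
6 3 1041/1250
DF(0.5y) is solved at step 1

step 1 [0.5y] zero: DF = P = 9801/10000 ≈ 0.980100
step 2 [1y] zero: DF = P = 9373/10000 ≈ 0.937300
step 3 [1.5y] zero: DF = P = 9001/10000 ≈ 0.900100
step 4 [2y] swap r/2=1207/36968: DF=(1 − 1207/36968·(0.980100+0.937300+0.900100))/(1+1207/36968) = 8793/10000 ≈ 0.879300
step 5 [2.5y] bond c/2=1/50: DF=(236611/250000 − 1/50·(0.980100+0.937300+0.900100+0.879300))/(1+1/50) = 4277/5000 ≈ 0.855400
step 6 [3y] bond c/2=1/50: DF=(1881/2000 − 1/50·(0.980100+0.937300+0.900100+0.879300+0.855400))/(1+1/50) = 1041/1250 ≈ 0.832800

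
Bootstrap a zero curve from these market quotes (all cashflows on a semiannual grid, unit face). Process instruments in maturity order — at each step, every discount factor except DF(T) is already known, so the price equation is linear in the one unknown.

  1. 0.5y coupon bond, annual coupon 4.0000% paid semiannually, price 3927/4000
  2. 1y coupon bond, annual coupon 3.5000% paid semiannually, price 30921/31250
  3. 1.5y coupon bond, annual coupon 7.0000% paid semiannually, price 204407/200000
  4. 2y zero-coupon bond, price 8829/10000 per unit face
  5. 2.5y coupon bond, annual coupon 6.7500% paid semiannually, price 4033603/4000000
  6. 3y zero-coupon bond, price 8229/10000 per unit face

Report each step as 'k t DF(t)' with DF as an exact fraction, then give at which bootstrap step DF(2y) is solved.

step 1 [0.5y] bond c/2=1/50: DF=(3927/4000 − 1/50·(0))/(1+1/50) = 77/80 ≈ 0.962500
step 2 [1y] bond c/2=7/400: DF=(30921/31250 − 7/400·(0.962500))/(1+7/400) = 9559/10000 ≈ 0.955900
step 3 [1.5y] bond c/2=7/200: DF=(204407/200000 − 7/200·(0.962500+0.955900))/(1+7/200) = 4613/5000 ≈ 0.922600
step 4 [2y] zero: DF = P = 8829/10000 ≈ 0.882900
step 5 [2.5y] bond c/2=27/800: DF=(4033603/4000000 − 27/800·(0.962500+0.955900+0.922600+0.882900))/(1+27/800) = 8539/10000 ≈ 0.853900
step 6 [3y] zero: DF = P = 8229/10000 ≈ 0.822900

1 1/2 77/80
2 1 9559/10000
3 3/2 4613/5000
4 2 8829/10000
5 5/2 8539/10000
6 3 8229/10000
DF(2y) is solved at step 4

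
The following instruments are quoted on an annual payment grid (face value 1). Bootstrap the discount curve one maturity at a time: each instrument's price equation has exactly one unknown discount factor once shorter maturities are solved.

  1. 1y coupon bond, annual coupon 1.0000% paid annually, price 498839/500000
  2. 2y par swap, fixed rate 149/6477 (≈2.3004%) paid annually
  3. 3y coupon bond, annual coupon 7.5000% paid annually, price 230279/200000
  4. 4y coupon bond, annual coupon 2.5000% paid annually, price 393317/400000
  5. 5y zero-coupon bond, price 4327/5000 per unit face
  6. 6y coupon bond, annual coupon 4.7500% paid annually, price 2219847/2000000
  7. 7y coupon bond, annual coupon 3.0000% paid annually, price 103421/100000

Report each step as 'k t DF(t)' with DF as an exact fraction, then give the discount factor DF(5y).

1 1 4939/5000
2 2 9553/10000
3 3 1871/2000
4 4 8891/10000
5 5 4327/5000
6 6 1699/2000
7 7 2111/2500
DF(5y) = 4327/5000 ≈ 0.865400

step 1 [1y] bond c/1=1/100: DF=(498839/500000 − 1/100·(0))/(1+1/100) = 4939/5000 ≈ 0.987800
step 2 [2y] swap r/1=149/6477: DF=(1 − 149/6477·(0.987800))/(1+149/6477) = 9553/10000 ≈ 0.955300
step 3 [3y] bond c/1=3/40: DF=(230279/200000 − 3/40·(0.987800+0.955300))/(1+3/40) = 1871/2000 ≈ 0.935500
step 4 [4y] bond c/1=1/40: DF=(393317/400000 − 1/40·(0.987800+0.955300+0.935500))/(1+1/40) = 8891/10000 ≈ 0.889100
step 5 [5y] zero: DF = P = 4327/5000 ≈ 0.865400
step 6 [6y] bond c/1=19/400: DF=(2219847/2000000 − 19/400·(0.987800+0.955300+0.935500+0.889100+0.865400))/(1+19/400) = 1699/2000 ≈ 0.849500
step 7 [7y] bond c/1=3/100: DF=(103421/100000 − 3/100·(0.987800+0.955300+0.935500+0.889100+0.865400+0.849500))/(1+3/100) = 2111/2500 ≈ 0.844400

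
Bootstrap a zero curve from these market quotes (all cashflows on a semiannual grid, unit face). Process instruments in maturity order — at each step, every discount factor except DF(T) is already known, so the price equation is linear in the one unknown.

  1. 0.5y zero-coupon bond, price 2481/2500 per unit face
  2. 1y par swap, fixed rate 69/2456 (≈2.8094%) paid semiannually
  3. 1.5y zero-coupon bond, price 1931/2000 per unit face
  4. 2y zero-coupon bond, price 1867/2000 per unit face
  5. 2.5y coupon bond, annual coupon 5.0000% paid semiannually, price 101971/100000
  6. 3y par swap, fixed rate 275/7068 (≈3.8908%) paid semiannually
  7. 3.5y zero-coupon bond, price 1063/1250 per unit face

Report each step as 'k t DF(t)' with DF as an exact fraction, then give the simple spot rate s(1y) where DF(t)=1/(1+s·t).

1 1/2 2481/2500
2 1 2431/2500
3 3/2 1931/2000
4 2 1867/2000
5 5/2 4503/5000
6 3 89/100
7 7/2 1063/1250
s(1y) = (1/(2431/2500) − 1)/(1) = 69/2431 ≈ 2.8383%

step 1 [0.5y] zero: DF = P = 2481/2500 ≈ 0.992400
step 2 [1y] swap r/2=69/4912: DF=(1 − 69/4912·(0.992400))/(1+69/4912) = 2431/2500 ≈ 0.972400
step 3 [1.5y] zero: DF = P = 1931/2000 ≈ 0.965500
step 4 [2y] zero: DF = P = 1867/2000 ≈ 0.933500
step 5 [2.5y] bond c/2=1/40: DF=(101971/100000 − 1/40·(0.992400+0.972400+0.965500+0.933500))/(1+1/40) = 4503/5000 ≈ 0.900600
step 6 [3y] swap r/2=275/14136: DF=(1 − 275/14136·(0.992400+0.972400+0.965500+0.933500+0.900600))/(1+275/14136) = 89/100 ≈ 0.890000
step 7 [3.5y] zero: DF = P = 1063/1250 ≈ 0.850400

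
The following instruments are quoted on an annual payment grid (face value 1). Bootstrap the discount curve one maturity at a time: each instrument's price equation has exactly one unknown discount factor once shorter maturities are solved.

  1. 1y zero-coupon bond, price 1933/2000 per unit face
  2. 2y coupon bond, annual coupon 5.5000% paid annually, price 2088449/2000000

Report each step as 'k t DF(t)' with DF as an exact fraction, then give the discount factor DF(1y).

1 1 1933/2000
2 2 4697/5000
DF(1y) = 1933/2000 ≈ 0.966500

step 1 [1y] zero: DF = P = 1933/2000 ≈ 0.966500
step 2 [2y] bond c/1=11/200: DF=(2088449/2000000 − 11/200·(0.966500))/(1+11/200) = 4697/5000 ≈ 0.939400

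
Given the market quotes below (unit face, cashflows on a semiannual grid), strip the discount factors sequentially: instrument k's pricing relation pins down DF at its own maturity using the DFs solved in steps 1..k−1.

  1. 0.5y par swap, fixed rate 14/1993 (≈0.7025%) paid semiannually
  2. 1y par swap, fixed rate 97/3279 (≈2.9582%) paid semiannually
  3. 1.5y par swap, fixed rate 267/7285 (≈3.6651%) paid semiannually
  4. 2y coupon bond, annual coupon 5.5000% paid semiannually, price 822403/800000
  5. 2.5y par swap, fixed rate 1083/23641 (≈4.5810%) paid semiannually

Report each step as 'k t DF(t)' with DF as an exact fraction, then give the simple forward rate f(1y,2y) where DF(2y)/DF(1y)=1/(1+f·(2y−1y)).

1 1/2 1993/2000
2 1 9709/10000
3 3/2 4733/5000
4 2 369/400
5 5/2 8917/10000
f(1y,2y) = ((9709/10000)/(369/400) − 1)/(1) = 484/9225 ≈ 5.2466%

step 1 [0.5y] swap r/2=7/1993: DF=(1 − 7/1993·(0))/(1+7/1993) = 1993/2000 ≈ 0.996500
step 2 [1y] swap r/2=97/6558: DF=(1 − 97/6558·(0.996500))/(1+97/6558) = 9709/10000 ≈ 0.970900
step 3 [1.5y] swap r/2=267/14570: DF=(1 − 267/14570·(0.996500+0.970900))/(1+267/14570) = 4733/5000 ≈ 0.946600
step 4 [2y] bond c/2=11/400: DF=(822403/800000 − 11/400·(0.996500+0.970900+0.946600))/(1+11/400) = 369/400 ≈ 0.922500
step 5 [2.5y] swap r/2=1083/47282: DF=(1 − 1083/47282·(0.996500+0.970900+0.946600+0.922500))/(1+1083/47282) = 8917/10000 ≈ 0.891700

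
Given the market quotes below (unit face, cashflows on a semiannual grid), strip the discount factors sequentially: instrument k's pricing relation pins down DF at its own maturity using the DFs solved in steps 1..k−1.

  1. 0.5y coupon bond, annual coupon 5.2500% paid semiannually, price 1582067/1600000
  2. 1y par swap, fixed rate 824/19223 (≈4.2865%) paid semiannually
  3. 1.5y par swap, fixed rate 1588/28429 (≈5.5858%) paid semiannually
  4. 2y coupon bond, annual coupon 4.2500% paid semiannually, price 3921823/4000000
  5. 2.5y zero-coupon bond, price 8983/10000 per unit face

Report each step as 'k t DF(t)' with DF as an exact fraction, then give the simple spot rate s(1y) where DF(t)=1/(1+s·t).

1 1/2 1927/2000
2 1 2397/2500
3 3/2 4603/5000
4 2 9009/10000
5 5/2 8983/10000
s(1y) = (1/(2397/2500) − 1)/(1) = 103/2397 ≈ 4.2970%

step 1 [0.5y] bond c/2=21/800: DF=(1582067/1600000 − 21/800·(0))/(1+21/800) = 1927/2000 ≈ 0.963500
step 2 [1y] swap r/2=412/19223: DF=(1 − 412/19223·(0.963500))/(1+412/19223) = 2397/2500 ≈ 0.958800
step 3 [1.5y] swap r/2=794/28429: DF=(1 − 794/28429·(0.963500+0.958800))/(1+794/28429) = 4603/5000 ≈ 0.920600
step 4 [2y] bond c/2=17/800: DF=(3921823/4000000 − 17/800·(0.963500+0.958800+0.920600))/(1+17/800) = 9009/10000 ≈ 0.900900
step 5 [2.5y] zero: DF = P = 8983/10000 ≈ 0.898300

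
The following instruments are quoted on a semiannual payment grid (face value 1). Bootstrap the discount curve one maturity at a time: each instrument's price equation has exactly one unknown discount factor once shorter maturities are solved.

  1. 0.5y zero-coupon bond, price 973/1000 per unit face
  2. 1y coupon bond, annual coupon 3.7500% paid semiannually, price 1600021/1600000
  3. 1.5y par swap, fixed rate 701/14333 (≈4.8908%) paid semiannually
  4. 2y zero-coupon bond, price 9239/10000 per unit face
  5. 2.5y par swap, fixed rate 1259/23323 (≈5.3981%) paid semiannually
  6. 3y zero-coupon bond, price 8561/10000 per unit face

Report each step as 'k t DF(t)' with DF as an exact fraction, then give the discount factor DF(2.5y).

step 1 [0.5y] zero: DF = P = 973/1000 ≈ 0.973000
step 2 [1y] bond c/2=3/160: DF=(1600021/1600000 − 3/160·(0.973000))/(1+3/160) = 9637/10000 ≈ 0.963700
step 3 [1.5y] swap r/2=701/28666: DF=(1 − 701/28666·(0.973000+0.963700))/(1+701/28666) = 9299/10000 ≈ 0.929900
step 4 [2y] zero: DF = P = 9239/10000 ≈ 0.923900
step 5 [2.5y] swap r/2=1259/46646: DF=(1 − 1259/46646·(0.973000+0.963700+0.929900+0.923900))/(1+1259/46646) = 8741/10000 ≈ 0.874100
step 6 [3y] zero: DF = P = 8561/10000 ≈ 0.856100

1 1/2 973/1000
2 1 9637/10000
3 3/2 9299/10000
4 2 9239/10000
5 5/2 8741/10000
6 3 8561/10000
DF(2.5y) = 8741/10000 ≈ 0.874100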